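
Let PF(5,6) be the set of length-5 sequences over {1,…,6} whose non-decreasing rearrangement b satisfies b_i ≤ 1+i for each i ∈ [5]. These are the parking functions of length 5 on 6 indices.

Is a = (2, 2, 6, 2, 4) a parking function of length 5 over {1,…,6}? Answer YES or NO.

Sorted: b = (2, 2, 2, 4, 6).
  b_1=2 ≤ 2
  b_2=2 ≤ 3
  b_3=2 ≤ 4
  b_4=4 ≤ 5
  b_5=6 ≤ 6
All bounds hold ⇒ YES

YES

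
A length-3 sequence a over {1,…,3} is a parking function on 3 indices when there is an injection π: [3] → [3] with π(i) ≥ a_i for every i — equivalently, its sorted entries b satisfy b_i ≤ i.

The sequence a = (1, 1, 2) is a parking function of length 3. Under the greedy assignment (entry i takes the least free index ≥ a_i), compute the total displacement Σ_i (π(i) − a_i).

Σπ = 3·4/2 = 6 (π permutes [3]); Σa = 1+1+2 = 4; disp = 6−4 = 2.

2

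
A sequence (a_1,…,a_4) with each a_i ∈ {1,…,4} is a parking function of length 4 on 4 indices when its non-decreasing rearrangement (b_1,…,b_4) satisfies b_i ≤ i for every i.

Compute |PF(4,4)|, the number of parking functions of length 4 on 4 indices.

#PF = (5−4)·5^(4−1) = 1·125 = 125
One tuple (2,1,1,4) → sorted (1,1,2,4): b_i ≤ i ∀i, a PF.

125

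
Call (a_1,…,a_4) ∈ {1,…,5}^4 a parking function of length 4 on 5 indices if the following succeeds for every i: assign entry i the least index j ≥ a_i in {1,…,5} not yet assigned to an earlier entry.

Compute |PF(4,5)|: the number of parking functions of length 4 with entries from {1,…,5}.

432

|PF(4,5)| = 2·6^3 = 2·216 = 432 (Konheim–Weiss)
Check (2,2,4,1) → sorted (1,2,2,4): b_i ≤ 1+i ∀i, a PF.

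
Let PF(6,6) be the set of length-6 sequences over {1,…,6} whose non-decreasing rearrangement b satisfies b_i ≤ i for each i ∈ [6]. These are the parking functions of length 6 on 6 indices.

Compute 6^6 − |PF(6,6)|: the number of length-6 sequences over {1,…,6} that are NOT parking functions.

29849

|PF| = (7−6)·7^(6−1) = 1·16807 = 16807 (Konheim–Weiss)
E.g. (4,5,6,2,6,2) → sorted (2,2,4,5,6,6): b_1=2>1, not a PF.
Total 46656; non-PF = 46656−16807 = 29849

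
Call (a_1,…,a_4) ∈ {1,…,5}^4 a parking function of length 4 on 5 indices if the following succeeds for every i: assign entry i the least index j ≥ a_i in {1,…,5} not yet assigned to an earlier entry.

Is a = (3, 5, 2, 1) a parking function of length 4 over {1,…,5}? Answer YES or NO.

YES

Rearranged: b = (1, 2, 3, 5).
  b_1=1 ≤ 2
  b_2=2 ≤ 3
  b_3=3 ≤ 4
  b_4=5 ≤ 5
All bounds hold ⇒ YES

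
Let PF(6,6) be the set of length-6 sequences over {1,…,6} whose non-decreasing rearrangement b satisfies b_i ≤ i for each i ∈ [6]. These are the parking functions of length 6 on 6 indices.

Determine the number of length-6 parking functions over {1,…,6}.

|PF| = (7−6)·7^(6−1) = 1 · 16807 = 16807 (Pollak)
Example (2,1,3,5,3,5) → sorted (1,2,3,3,5,5): b_i ≤ i ∀i, a PF.

16807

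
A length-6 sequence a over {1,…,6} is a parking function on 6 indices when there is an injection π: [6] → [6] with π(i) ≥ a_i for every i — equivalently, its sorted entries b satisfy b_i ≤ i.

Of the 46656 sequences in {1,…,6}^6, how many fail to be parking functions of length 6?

29849

#PF = 1·7^5 = 1 · 16807 = 16807 (Konheim–Weiss)
One tuple (6,3,3,5,3,4) → sorted (3,3,3,4,5,6): b_1=3>1, not a PF.
6^6 − 16807 = 46656 − 16807 = 29849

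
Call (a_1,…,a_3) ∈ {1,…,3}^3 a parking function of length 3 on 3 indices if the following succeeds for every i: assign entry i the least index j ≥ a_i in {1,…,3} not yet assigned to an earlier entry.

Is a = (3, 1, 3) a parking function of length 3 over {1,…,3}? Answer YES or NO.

NO

Sorted: b = (1, 3, 3).
  b_1=1 ≤ 1
  b_2=3 > 2
  fails at i=2 ⇒ NO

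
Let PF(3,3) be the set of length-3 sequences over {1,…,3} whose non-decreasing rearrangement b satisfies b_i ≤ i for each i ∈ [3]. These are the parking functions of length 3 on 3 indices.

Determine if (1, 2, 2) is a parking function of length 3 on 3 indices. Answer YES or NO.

YES

Order a: b = (1, 2, 2).
  b_1=1 ≤ 1
  b_2=2 ≤ 2
  b_3=2 ≤ 3
All bounds hold ⇒ YES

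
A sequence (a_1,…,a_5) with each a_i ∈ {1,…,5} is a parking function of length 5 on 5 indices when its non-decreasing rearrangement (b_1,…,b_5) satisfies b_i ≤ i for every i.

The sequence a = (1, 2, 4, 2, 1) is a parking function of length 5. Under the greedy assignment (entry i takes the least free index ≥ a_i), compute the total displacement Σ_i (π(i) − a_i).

Σπ = 15 ({1..5} each once); Σa = 1+2+4+2+1 = 10; disp = 15−10 = 5.

5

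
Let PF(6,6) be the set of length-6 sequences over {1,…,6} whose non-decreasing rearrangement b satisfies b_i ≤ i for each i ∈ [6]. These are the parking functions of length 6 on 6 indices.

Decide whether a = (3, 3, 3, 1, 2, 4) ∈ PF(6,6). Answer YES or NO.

YES

Order a: b = (1, 2, 3, 3, 3, 4).
  b_1=1 ≤ 1
  b_2=2 ≤ 2
  b_3=3 ≤ 3
  b_4=3 ≤ 4
  b_5=3 ≤ 5
  b_6=4 ≤ 6
All bounds hold ⇒ YES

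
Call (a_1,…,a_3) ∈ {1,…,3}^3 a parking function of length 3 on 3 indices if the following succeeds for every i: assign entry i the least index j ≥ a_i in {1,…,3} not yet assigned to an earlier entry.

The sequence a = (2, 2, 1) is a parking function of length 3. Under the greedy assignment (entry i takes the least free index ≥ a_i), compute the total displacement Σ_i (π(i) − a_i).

1

Σπ = 6 ({1..3} each once); Σa = 2+2+1 = 5; disp = 6−5 = 1.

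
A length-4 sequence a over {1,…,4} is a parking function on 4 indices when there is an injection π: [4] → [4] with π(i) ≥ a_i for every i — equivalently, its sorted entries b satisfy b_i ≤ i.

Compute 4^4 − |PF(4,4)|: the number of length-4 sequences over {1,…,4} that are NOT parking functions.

|PF| = (4−4+1)·(4+1)^(4−1) = 1×125 = 125 (Pollak)
Example (4,3,4,4) → sorted (3,4,4,4): b_1=3>1, not a PF.
Total 256; non-PF = 256−125 = 131

131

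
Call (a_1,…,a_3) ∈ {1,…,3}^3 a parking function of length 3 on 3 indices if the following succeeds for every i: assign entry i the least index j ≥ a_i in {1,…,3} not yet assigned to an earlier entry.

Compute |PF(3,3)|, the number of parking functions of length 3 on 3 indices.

|PF(3,3)| = 1·4^2 = 1 · 16 = 16 (Konheim–Weiss)
Example (1,1,1) → sorted (1,1,1): b_i ≤ i ∀i, a PF.

16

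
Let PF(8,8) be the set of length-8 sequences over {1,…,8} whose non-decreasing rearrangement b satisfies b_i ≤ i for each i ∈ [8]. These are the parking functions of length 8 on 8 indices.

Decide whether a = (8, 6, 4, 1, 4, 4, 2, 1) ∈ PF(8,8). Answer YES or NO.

YES

Rearranged: b = (1, 1, 2, 4, 4, 4, 6, 8).
  b_1=1 ≤ 1
  b_2=1 ≤ 2
  b_3=2 ≤ 3
  b_4=4 ≤ 4
  b_5=4 ≤ 5
  b_6=4 ≤ 6
  b_7=6 ≤ 7
  b_8=8 ≤ 8
All bounds hold ⇒ YES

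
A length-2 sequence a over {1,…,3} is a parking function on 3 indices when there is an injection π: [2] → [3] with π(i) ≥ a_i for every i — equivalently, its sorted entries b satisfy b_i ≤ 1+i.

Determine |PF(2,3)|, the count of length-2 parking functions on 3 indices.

8

|PF(2,3)| = (4−2)·4^(2−1) = 2×4 = 8
Check (2,3) → sorted (2,3): b_i ≤ 1+i ∀i, a PF.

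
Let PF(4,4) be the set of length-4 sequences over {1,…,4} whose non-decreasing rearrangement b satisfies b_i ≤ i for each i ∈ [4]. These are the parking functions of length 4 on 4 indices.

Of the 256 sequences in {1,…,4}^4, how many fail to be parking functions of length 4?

131

|PF| = 1·5^3 = 1 · 125 = 125 (Konheim–Weiss)
Check (3,3,1,3) → sorted (1,3,3,3): b_2=3>2, not a PF.
Total 256; non-PF = 256−125 = 131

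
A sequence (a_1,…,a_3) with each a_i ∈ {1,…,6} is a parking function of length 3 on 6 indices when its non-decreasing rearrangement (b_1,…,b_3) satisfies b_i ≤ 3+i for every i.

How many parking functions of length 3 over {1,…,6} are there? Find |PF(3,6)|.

|PF| = (6−3+1)·(6+1)^(3−1) = 4·49 = 196
One tuple (1,1,3) → sorted (1,1,3): b_i ≤ 3+i ∀i, a PF.

196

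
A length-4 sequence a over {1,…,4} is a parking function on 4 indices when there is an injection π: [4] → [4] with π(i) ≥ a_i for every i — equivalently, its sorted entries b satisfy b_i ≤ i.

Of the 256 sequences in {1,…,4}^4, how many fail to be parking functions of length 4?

131

#PF = (4+1−4)·(4+1)^{4−1} = 1·125 = 125 (Pollak)
Check (4,2,3,3) → sorted (2,3,3,4): b_1=2>1, not a PF.
4^4 − 125 = 256 − 125 = 131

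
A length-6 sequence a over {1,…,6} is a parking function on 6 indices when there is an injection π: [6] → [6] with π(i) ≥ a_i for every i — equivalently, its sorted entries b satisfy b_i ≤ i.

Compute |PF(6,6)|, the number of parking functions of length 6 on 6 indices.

16807

|PF(6,6)| = (7−6)·7^(6−1) = 1·16807 = 16807 [KW]
One tuple (1,2,2,3,4,3) → sorted (1,2,2,3,3,4): b_i ≤ i ∀i, a PF.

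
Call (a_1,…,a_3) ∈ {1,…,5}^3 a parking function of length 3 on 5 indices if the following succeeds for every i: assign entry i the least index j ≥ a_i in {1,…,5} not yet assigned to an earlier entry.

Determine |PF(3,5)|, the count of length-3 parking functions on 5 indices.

108

Count = (5+1−3)·(5+1)^{3−1} = 3×36 = 108 (Pollak)
Check (3,5,4) → sorted (3,4,5): b_i ≤ 2+i ∀i, a PF.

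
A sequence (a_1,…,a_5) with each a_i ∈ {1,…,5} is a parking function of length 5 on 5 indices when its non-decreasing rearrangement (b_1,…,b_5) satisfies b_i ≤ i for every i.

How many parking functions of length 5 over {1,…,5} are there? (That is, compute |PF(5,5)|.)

1296

#PF = 1·6^4 = 1×1296 = 1296 (Konheim–Weiss)
One tuple (5,4,2,1,2) → sorted (1,2,2,4,5): b_i ≤ i ∀i, a PF.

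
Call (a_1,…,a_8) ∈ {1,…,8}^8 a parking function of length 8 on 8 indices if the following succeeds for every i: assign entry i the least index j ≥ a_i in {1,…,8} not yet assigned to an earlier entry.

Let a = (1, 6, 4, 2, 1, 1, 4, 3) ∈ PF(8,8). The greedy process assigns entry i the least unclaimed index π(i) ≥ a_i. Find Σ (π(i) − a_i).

14

Σπ = 36 ({1..8} each once); Σa = 1+6+4+2+1+1+4+3 = 22; disp = 36−22 = 14.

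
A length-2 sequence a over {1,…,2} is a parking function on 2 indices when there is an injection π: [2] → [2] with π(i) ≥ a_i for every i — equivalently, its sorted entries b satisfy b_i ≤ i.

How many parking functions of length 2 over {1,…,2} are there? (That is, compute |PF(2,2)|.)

Count = 1·3^1 = 1 · 3 = 3 (Konheim–Weiss)
One tuple (1,1) → sorted (1,1): b_i ≤ i ∀i, a PF.

3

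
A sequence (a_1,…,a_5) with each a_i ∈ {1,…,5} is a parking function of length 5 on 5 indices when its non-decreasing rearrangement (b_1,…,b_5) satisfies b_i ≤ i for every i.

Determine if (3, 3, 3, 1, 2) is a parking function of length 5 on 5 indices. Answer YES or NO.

Order a: b = (1, 2, 3, 3, 3).
  b_1=1 ≤ 1
  b_2=2 ≤ 2
  b_3=3 ≤ 3
  b_4=3 ≤ 4
  b_5=3 ≤ 5
All bounds hold ⇒ YES

YES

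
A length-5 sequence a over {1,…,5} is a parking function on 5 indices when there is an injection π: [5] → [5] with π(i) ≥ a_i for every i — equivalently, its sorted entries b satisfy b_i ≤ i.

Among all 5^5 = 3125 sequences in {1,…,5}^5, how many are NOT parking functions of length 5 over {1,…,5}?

1829

#PF = (5−5+1)·(5+1)^(5−1) = 1·1296 = 1296 (Pollak)
One tuple (4,4,4,4,2) → sorted (2,4,4,4,4): b_1=2>1, not a PF.
Total 3125; non-PF = 3125−1296 = 1829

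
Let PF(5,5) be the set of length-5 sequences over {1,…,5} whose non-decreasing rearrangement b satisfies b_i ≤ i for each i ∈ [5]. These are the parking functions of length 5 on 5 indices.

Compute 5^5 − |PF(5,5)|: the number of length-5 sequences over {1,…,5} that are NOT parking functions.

|PF| = 1·6^4 = 1×1296 = 1296
Check (4,4,4,5,4) → sorted (4,4,4,4,5): b_1=4>1, not a PF.
So 3125 − 1296 = 1829 fail.

1829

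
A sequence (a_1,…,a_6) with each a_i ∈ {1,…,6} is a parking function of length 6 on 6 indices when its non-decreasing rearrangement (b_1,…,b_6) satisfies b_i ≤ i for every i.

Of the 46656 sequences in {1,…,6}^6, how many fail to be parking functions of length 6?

|PF| = 1·7^5 = 1×16807 = 16807 (Konheim–Weiss)
Example (6,6,6,3,4,4) → sorted (3,4,4,6,6,6): b_1=3>1, not a PF.
So 46656 − 16807 = 29849 fail.

29849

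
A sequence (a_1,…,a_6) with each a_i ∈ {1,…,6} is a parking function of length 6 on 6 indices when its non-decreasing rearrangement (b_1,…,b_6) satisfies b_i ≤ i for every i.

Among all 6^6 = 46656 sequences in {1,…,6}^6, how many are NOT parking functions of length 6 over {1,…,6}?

29849

Count = 1·7^5 = 1×16807 = 16807
One tuple (6,4,1,4,4,6) → sorted (1,4,4,4,6,6): b_2=4>2, not a PF.
So 46656 − 16807 = 29849 fail.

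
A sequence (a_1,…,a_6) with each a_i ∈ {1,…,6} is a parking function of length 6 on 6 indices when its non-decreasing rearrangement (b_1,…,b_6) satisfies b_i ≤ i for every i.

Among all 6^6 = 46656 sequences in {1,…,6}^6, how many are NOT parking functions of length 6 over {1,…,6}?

29849

|PF(6,6)| = (7−6)·7^(6−1) = 1 · 16807 = 16807 (Konheim–Weiss)
Check (5,5,6,4,6,4) → sorted (4,4,5,5,6,6): b_1=4>1, not a PF.
So 46656 − 16807 = 29849 fail.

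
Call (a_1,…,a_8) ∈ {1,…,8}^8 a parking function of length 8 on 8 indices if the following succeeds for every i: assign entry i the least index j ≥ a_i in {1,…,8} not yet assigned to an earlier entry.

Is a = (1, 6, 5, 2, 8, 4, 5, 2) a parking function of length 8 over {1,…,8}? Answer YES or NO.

Order a: b = (1, 2, 2, 4, 5, 5, 6, 8).
  b_1=1 ≤ 1
  b_2=2 ≤ 2
  b_3=2 ≤ 3
  b_4=4 ≤ 4
  b_5=5 ≤ 5
  b_6=5 ≤ 6
  b_7=6 ≤ 7
  b_8=8 ≤ 8
All bounds hold ⇒ YES

YES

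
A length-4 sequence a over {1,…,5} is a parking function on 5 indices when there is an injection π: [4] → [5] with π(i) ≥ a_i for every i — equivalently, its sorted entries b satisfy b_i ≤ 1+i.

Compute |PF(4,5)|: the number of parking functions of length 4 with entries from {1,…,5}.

432

|PF| = (6−4)·6^(4−1) = 2 · 216 = 432 (Konheim–Weiss)
Example (3,2,2,1) → sorted (1,2,2,3): b_i ≤ 1+i ∀i, a PF.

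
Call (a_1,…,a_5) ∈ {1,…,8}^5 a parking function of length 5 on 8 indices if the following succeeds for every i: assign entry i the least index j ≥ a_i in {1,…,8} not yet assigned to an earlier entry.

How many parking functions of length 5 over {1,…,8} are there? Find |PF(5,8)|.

26244

|PF| = (8−5+1)·(8+1)^(5−1) = 4×6561 = 26244 (Pollak)
Check (8,2,2,5,2) → sorted (2,2,2,5,8): b_i ≤ 3+i ∀i, a PF.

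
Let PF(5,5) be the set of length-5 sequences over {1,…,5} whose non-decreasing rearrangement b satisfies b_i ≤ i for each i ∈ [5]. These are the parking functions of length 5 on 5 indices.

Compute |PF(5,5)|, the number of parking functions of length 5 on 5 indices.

1296

Count = 1·6^4 = 1 · 1296 = 1296 (Konheim–Weiss)
E.g. (1,1,4,3,1) → sorted (1,1,1,3,4): b_i ≤ i ∀i, a PF.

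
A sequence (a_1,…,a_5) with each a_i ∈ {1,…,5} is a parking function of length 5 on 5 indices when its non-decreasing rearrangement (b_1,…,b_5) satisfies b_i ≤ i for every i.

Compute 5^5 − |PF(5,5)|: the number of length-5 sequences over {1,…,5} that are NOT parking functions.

#PF = (5+1−5)·(5+1)^{5−1} = 1×1296 = 1296 [KW]
One tuple (5,3,5,4,2) → sorted (2,3,4,5,5): b_1=2>1, not a PF.
So 3125 − 1296 = 1829 fail.

1829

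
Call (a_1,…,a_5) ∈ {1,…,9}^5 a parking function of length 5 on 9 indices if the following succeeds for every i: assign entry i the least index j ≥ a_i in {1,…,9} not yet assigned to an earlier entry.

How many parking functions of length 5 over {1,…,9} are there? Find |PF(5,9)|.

Count = 5·10^4 = 5×10000 = 50000
Example (1,6,5,3,6) → sorted (1,3,5,6,6): b_i ≤ 4+i ∀i, a PF.

50000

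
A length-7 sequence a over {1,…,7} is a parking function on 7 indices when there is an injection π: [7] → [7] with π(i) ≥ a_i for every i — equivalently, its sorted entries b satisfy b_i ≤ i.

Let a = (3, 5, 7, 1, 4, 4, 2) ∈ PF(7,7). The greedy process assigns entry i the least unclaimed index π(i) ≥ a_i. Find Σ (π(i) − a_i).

Σπ = 28 ({1..7} each once); Σa = 3+5+7+1+4+4+2 = 26; disp = 28−26 = 2.

2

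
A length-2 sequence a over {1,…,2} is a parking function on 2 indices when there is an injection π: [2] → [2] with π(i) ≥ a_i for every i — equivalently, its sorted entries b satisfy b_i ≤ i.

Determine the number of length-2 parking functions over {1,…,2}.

3

Count = 1·3^1 = 1·3 = 3 [KW]
Example (1,1) → sorted (1,1): b_i ≤ i ∀i, a PF.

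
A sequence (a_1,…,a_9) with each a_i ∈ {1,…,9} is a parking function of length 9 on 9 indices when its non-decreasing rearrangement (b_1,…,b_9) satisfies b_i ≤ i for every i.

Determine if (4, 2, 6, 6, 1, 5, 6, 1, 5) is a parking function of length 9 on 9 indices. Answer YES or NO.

Rearranged: b = (1, 1, 2, 4, 5, 5, 6, 6, 6).
  b_1=1 ≤ 1
  b_2=1 ≤ 2
  b_3=2 ≤ 3
  b_4=4 ≤ 4
  b_5=5 ≤ 5
  b_6=5 ≤ 6
  b_7=6 ≤ 7
  b_8=6 ≤ 8
  b_9=6 ≤ 9
All bounds hold ⇒ YES

YES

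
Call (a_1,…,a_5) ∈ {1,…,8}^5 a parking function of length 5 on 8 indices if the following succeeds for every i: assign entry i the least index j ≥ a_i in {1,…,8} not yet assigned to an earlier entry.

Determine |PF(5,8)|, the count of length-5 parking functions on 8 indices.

#PF = 4·9^4 = 4·6561 = 26244 [KW]
Check (2,7,5,2,4) → sorted (2,2,4,5,7): b_i ≤ 3+i ∀i, a PF.

26244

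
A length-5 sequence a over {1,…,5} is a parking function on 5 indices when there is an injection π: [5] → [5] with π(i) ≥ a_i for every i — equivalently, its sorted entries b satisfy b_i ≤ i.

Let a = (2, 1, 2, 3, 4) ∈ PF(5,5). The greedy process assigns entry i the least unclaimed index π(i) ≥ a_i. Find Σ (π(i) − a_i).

Σπ = 15 ({1..5} each once); Σa = 2+1+2+3+4 = 12; disp = 15−12 = 3.

3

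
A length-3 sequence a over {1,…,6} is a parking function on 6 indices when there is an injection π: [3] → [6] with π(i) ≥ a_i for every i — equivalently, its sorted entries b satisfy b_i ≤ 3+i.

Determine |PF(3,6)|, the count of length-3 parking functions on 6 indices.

#PF = 4·7^2 = 4·49 = 196
One tuple (2,6,5) → sorted (2,5,6): b_i ≤ 3+i ∀i, a PF.

196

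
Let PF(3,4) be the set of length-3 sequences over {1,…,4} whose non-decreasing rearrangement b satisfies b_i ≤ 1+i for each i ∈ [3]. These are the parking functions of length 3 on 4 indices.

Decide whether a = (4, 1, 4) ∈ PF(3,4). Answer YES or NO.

Order a: b = (1, 4, 4).
  b_1=1 ≤ 2
  b_2=4 > 3
  fails at i=2 ⇒ NO

NO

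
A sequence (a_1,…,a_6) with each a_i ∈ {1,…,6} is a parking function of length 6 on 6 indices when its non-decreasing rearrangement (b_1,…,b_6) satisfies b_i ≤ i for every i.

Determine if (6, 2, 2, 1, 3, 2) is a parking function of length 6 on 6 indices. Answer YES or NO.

Rearranged: b = (1, 2, 2, 2, 3, 6).
  b_1=1 ≤ 1
  b_2=2 ≤ 2
  b_3=2 ≤ 3
  b_4=2 ≤ 4
  b_5=3 ≤ 5
  b_6=6 ≤ 6
All bounds hold ⇒ YES

YES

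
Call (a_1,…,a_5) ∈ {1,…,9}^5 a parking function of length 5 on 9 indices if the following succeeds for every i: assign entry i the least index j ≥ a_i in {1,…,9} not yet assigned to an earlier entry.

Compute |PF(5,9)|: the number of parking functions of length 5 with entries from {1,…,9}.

|PF| = (9−5+1)·(9+1)^(5−1) = 5·10000 = 50000 (Konheim–Weiss)
E.g. (2,4,2,4,8) → sorted (2,2,4,4,8): b_i ≤ 4+i ∀i, a PF.

50000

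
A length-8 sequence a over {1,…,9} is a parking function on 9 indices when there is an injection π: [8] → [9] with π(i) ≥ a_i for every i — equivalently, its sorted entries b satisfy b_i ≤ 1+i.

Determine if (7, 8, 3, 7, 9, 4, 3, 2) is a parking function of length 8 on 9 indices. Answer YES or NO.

Rearranged: b = (2, 3, 3, 4, 7, 7, 8, 9).
  b_1=2 ≤ 2
  b_2=3 ≤ 3
  b_3=3 ≤ 4
  b_4=4 ≤ 5
  b_5=7 > 6
  fails at i=5 ⇒ NO

NO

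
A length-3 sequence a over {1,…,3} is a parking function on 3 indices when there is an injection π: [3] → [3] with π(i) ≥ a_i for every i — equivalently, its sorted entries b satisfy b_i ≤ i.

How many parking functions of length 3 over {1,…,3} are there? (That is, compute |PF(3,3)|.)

Count = (3+1−3)·(3+1)^{3−1} = 1 · 16 = 16 [KW]
One tuple (1,1,3) → sorted (1,1,3): b_i ≤ i ∀i, a PF.

16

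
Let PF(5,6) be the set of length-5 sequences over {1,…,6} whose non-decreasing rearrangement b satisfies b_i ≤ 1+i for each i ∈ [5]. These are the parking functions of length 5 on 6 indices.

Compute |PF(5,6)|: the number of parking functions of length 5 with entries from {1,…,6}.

4802

|PF| = (6−5+1)·(6+1)^(5−1) = 2×2401 = 4802 [KW]
One tuple (6,4,1,2,1) → sorted (1,1,2,4,6): b_i ≤ 1+i ∀i, a PF.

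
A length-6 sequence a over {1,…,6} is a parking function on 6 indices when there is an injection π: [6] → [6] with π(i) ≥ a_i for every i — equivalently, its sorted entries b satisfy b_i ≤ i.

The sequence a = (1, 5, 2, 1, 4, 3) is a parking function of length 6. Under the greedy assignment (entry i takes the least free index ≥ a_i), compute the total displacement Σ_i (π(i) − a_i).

5

Σπ = 21 ({1..6} each once); Σa = 1+5+2+1+4+3 = 16; disp = 21−16 = 5.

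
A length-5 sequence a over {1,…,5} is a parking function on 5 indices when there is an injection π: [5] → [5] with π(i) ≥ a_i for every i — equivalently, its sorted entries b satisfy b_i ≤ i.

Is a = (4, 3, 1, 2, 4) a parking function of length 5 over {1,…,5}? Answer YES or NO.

Sorted: b = (1, 2, 3, 4, 4).
  b_1=1 ≤ 1
  b_2=2 ≤ 2
  b_3=3 ≤ 3
  b_4=4 ≤ 4
  b_5=4 ≤ 5
All bounds hold ⇒ YES

YES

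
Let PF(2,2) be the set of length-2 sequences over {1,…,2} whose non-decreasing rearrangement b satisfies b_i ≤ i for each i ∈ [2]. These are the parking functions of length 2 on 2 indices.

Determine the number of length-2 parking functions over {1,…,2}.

|PF| = (2−2+1)·(2+1)^(2−1) = 1·3 = 3 (Pollak)
Example (1,1) → sorted (1,1): b_i ≤ i ∀i, a PF.

3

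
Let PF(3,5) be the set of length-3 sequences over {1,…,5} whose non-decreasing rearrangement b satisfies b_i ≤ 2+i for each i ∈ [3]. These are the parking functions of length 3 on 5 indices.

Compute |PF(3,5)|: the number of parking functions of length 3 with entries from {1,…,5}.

#PF = (6−3)·6^(3−1) = 3·36 = 108
Example (2,2,5) → sorted (2,2,5): b_i ≤ 2+i ∀i, a PF.

108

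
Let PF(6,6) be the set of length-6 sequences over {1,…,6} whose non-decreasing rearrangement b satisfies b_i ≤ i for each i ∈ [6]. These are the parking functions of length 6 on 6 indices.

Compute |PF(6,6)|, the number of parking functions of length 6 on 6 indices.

#PF = (6−6+1)·(6+1)^(6−1) = 1·16807 = 16807
E.g. (4,1,2,2,2,3) → sorted (1,2,2,2,3,4): b_i ≤ i ∀i, a PF.

16807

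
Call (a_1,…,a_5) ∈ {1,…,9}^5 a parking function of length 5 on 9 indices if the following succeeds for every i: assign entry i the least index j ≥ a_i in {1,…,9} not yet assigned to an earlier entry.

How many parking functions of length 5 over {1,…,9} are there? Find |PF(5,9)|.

|PF(5,9)| = 5·10^4 = 5×10000 = 50000 (Konheim–Weiss)
Example (4,3,4,2,9) → sorted (2,3,4,4,9): b_i ≤ 4+i ∀i, a PF.

50000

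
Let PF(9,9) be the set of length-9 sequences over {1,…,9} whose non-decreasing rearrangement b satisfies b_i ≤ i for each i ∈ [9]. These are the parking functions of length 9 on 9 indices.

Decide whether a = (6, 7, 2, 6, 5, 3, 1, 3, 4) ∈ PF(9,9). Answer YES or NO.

YES

Order a: b = (1, 2, 3, 3, 4, 5, 6, 6, 7).
  b_1=1 ≤ 1
  b_2=2 ≤ 2
  b_3=3 ≤ 3
  b_4=3 ≤ 4
  b_5=4 ≤ 5
  b_6=5 ≤ 6
  b_7=6 ≤ 7
  b_8=6 ≤ 8
  b_9=7 ≤ 9
All bounds hold ⇒ YES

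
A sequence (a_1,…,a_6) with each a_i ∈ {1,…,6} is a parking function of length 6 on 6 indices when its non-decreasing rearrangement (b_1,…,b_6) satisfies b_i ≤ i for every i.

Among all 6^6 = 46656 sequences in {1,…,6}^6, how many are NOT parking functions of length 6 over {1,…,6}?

29849

|PF(6,6)| = (6+1−6)·(6+1)^{6−1} = 1 · 16807 = 16807
Check (2,2,2,3,5,5) → sorted (2,2,2,3,5,5): b_1=2>1, not a PF.
So 46656 − 16807 = 29849 fail.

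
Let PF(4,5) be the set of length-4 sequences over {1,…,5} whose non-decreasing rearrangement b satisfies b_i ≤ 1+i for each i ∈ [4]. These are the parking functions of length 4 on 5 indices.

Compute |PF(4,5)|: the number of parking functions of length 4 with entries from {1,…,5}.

432

|PF| = (5−4+1)·(5+1)^(4−1) = 2×216 = 432
One tuple (5,3,3,1) → sorted (1,3,3,5): b_i ≤ 1+i ∀i, a PF.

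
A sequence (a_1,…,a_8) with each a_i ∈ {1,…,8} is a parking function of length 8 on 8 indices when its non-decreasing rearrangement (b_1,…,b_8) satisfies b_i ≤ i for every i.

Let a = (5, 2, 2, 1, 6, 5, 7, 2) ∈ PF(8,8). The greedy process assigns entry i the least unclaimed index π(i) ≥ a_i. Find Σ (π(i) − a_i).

6

Σπ(i) = 1+…+8 = 36; Σa = 5+2+2+1+6+5+7+2 = 30; disp = 36−30 = 6.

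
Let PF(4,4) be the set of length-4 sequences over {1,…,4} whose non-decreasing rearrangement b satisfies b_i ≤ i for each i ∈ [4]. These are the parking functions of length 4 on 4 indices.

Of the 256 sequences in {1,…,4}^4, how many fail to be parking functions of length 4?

131

|PF| = 1·5^3 = 1×125 = 125
Example (4,4,4,3) → sorted (3,4,4,4): b_1=3>1, not a PF.
4^4 − 125 = 256 − 125 = 131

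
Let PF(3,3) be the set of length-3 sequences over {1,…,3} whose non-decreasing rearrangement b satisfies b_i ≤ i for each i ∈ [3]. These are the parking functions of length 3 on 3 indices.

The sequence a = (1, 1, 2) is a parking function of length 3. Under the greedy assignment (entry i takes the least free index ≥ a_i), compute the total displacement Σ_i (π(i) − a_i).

Σπ(i) = 1+…+3 = 6; Σa = 1+1+2 = 4; disp = 6−4 = 2.

2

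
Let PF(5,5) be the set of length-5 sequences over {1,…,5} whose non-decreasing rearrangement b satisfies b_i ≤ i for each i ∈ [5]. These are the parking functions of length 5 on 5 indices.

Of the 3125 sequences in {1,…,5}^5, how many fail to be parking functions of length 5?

1829

|PF| = (5−5+1)·(5+1)^(5−1) = 1 · 1296 = 1296 (Konheim–Weiss)
One tuple (2,5,5,5,5) → sorted (2,5,5,5,5): b_1=2>1, not a PF.
Total 3125; non-PF = 3125−1296 = 1829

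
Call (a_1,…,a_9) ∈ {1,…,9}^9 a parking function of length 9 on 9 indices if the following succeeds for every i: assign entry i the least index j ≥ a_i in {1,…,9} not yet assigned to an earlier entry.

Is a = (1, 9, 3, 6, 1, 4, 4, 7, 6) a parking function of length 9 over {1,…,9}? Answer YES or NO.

YES

Order a: b = (1, 1, 3, 4, 4, 6, 6, 7, 9).
  b_1=1 ≤ 1
  b_2=1 ≤ 2
  b_3=3 ≤ 3
  b_4=4 ≤ 4
  b_5=4 ≤ 5
  b_6=6 ≤ 6
  b_7=6 ≤ 7
  b_8=7 ≤ 8
  b_9=9 ≤ 9
All bounds hold ⇒ YES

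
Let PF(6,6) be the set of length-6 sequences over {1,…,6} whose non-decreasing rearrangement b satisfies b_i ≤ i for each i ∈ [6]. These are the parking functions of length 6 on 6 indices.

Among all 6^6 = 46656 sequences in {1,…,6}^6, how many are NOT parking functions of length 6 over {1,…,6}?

|PF(6,6)| = 1·7^5 = 1 · 16807 = 16807 (Konheim–Weiss)
Example (6,5,5,6,5,4) → sorted (4,5,5,5,6,6): b_1=4>1, not a PF.
6^6 − 16807 = 46656 − 16807 = 29849

29849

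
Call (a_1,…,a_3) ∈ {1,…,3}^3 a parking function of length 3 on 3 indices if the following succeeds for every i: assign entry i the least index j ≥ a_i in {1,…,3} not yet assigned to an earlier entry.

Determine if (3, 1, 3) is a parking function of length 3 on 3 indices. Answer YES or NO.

Rearranged: b = (1, 3, 3).
  b_1=1 ≤ 1
  b_2=3 > 2
  fails at i=2 ⇒ NO

NO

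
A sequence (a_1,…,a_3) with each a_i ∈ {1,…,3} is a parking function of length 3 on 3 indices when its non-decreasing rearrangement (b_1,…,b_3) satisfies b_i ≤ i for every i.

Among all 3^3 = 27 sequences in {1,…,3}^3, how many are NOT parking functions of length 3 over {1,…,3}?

|PF| = (3−3+1)·(3+1)^(3−1) = 1×16 = 16
E.g. (2,3,2) → sorted (2,2,3): b_1=2>1, not a PF.
Total 27; non-PF = 27−16 = 11

11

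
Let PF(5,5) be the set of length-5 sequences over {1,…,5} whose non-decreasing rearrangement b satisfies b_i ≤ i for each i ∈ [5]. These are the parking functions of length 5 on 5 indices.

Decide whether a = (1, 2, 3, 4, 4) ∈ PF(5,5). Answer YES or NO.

YES

Rearranged: b = (1, 2, 3, 4, 4).
  b_1=1 ≤ 1
  b_2=2 ≤ 2
  b_3=3 ≤ 3
  b_4=4 ≤ 4
  b_5=4 ≤ 5
All bounds hold ⇒ YES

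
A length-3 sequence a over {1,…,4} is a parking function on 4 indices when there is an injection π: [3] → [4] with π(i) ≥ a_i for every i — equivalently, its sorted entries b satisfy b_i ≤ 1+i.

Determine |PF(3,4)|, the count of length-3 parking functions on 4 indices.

|PF(3,4)| = (5−3)·5^(3−1) = 2×25 = 50
E.g. (4,2,1) → sorted (1,2,4): b_i ≤ 1+i ∀i, a PF.

50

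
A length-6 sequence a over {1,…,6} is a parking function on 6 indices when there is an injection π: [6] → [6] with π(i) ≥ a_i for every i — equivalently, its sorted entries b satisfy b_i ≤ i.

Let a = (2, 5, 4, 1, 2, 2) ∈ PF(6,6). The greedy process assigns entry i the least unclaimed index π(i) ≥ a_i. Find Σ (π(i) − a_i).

5

Σπ(i) = 1+…+6 = 21; Σa = 2+5+4+1+2+2 = 16; disp = 21−16 = 5.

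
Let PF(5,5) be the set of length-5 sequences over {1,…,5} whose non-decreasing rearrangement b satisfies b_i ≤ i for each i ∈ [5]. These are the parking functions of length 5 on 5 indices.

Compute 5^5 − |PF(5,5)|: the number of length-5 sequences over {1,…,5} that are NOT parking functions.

1829

Count = (5+1−5)·(5+1)^{5−1} = 1·1296 = 1296 (Konheim–Weiss)
Check (4,5,5,2,5) → sorted (2,4,5,5,5): b_1=2>1, not a PF.
So 3125 − 1296 = 1829 fail.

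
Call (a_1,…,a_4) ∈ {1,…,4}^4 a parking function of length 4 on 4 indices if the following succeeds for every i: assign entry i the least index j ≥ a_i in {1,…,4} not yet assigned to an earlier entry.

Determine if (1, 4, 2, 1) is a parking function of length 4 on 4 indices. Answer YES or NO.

YES

Rearranged: b = (1, 1, 2, 4).
  b_1=1 ≤ 1
  b_2=1 ≤ 2
  b_3=2 ≤ 3
  b_4=4 ≤ 4
All bounds hold ⇒ YES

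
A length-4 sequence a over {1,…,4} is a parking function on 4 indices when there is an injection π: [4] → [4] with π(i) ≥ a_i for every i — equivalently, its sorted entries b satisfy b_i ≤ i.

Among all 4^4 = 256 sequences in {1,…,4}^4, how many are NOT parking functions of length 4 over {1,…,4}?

|PF| = (4−4+1)·(4+1)^(4−1) = 1·125 = 125 (Konheim–Weiss)
E.g. (4,3,4,4) → sorted (3,4,4,4): b_1=3>1, not a PF.
4^4 − 125 = 256 − 125 = 131

131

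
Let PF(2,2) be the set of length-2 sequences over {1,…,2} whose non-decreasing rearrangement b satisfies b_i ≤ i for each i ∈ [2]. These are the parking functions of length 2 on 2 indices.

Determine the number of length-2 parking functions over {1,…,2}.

|PF(2,2)| = 1·3^1 = 1 · 3 = 3 (Pollak)
Example (1,2) → sorted (1,2): b_i ≤ i ∀i, a PF.

3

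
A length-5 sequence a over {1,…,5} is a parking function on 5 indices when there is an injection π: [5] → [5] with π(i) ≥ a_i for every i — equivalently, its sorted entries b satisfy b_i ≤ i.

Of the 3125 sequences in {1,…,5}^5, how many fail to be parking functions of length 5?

|PF| = (6−5)·6^(5−1) = 1·1296 = 1296 (Pollak)
One tuple (4,3,5,5,5) → sorted (3,4,5,5,5): b_1=3>1, not a PF.
5^5 − 1296 = 3125 − 1296 = 1829

1829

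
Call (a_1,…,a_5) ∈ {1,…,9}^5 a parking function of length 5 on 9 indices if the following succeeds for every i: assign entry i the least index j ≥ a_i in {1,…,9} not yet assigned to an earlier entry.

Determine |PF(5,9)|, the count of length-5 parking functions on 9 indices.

|PF(5,9)| = (10−5)·10^(5−1) = 5·10000 = 50000
One tuple (3,4,7,8,3) → sorted (3,3,4,7,8): b_i ≤ 4+i ∀i, a PF.

50000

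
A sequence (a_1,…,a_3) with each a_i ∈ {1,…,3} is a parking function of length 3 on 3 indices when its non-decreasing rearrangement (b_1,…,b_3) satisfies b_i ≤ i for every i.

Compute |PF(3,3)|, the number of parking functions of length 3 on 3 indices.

16

|PF| = (4−3)·4^(3−1) = 1·16 = 16 [KW]
One tuple (2,3,1) → sorted (1,2,3): b_i ≤ i ∀i, a PF.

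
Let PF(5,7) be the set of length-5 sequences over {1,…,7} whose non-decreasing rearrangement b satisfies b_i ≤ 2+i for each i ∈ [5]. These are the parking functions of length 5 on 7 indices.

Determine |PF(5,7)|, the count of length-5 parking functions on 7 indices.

12288

#PF = (7+1−5)·(7+1)^{5−1} = 3 · 4096 = 12288 (Konheim–Weiss)
One tuple (1,2,1,7,3) → sorted (1,1,2,3,7): b_i ≤ 2+i ∀i, a PF.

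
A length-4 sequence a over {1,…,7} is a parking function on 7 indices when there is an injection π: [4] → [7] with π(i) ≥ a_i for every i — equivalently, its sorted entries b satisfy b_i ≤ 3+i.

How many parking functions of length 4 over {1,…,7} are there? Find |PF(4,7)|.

|PF(4,7)| = 4·8^3 = 4·512 = 2048 (Pollak)
One tuple (4,1,1,7) → sorted (1,1,4,7): b_i ≤ 3+i ∀i, a PF.

2048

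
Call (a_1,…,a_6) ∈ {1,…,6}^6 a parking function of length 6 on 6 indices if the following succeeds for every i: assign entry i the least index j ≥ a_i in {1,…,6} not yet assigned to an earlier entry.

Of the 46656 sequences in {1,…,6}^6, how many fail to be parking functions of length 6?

29849

Count = (7−6)·7^(6−1) = 1·16807 = 16807 (Pollak)
One tuple (4,3,6,6,6,6) → sorted (3,4,6,6,6,6): b_1=3>1, not a PF.
6^6 − 16807 = 46656 − 16807 = 29849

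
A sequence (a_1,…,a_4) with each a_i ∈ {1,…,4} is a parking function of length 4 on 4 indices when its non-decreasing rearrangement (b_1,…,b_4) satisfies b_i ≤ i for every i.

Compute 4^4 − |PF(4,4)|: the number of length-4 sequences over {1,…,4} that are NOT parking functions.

Count = (4−4+1)·(4+1)^(4−1) = 1·125 = 125 [KW]
E.g. (3,4,3,2) → sorted (2,3,3,4): b_1=2>1, not a PF.
Total 256; non-PF = 256−125 = 131

131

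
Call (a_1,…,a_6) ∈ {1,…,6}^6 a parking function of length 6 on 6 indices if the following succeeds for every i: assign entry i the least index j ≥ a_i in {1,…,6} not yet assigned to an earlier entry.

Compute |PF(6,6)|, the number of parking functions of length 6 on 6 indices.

|PF| = (6+1−6)·(6+1)^{6−1} = 1×16807 = 16807 (Pollak)
Example (1,2,3,5,6,1) → sorted (1,1,2,3,5,6): b_i ≤ i ∀i, a PF.

16807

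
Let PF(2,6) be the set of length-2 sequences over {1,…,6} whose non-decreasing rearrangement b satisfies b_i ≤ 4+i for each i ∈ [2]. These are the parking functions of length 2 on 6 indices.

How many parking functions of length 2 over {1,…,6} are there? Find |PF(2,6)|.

#PF = (6−2+1)·(6+1)^(2−1) = 5·7 = 35 [KW]
E.g. (6,1) → sorted (1,6): b_i ≤ 4+i ∀i, a PF.

35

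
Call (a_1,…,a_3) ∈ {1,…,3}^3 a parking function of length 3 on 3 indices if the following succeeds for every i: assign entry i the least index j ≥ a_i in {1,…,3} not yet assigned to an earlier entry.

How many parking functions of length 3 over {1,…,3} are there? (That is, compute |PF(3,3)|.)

|PF(3,3)| = 1·4^2 = 1×16 = 16 (Pollak)
Check (3,2,1) → sorted (1,2,3): b_i ≤ i ∀i, a PF.

16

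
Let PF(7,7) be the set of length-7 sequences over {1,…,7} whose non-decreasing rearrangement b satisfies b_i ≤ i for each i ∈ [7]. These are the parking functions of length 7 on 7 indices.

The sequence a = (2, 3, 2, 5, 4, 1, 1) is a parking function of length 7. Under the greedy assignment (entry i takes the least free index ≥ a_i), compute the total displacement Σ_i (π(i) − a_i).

Σπ = 28 ({1..7} each once); Σa = 2+3+2+5+4+1+1 = 18; disp = 28−18 = 10.

10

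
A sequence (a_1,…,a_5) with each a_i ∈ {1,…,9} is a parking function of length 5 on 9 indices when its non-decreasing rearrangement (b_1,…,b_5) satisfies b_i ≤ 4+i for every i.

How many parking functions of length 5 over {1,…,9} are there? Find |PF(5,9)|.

|PF(5,9)| = (10−5)·10^(5−1) = 5 · 10000 = 50000 (Pollak)
Example (8,3,3,3,5) → sorted (3,3,3,5,8): b_i ≤ 4+i ∀i, a PF.

50000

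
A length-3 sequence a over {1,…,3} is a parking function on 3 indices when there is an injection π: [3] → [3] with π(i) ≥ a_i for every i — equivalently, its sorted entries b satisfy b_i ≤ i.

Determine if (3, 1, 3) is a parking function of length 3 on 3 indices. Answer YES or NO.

NO

Order a: b = (1, 3, 3).
  b_1=1 ≤ 1
  b_2=3 > 2
  fails at i=2 ⇒ NO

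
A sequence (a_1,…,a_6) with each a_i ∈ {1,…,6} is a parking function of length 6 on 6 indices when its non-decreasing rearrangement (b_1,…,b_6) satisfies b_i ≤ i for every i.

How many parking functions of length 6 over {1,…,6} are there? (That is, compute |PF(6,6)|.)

|PF(6,6)| = (6+1−6)·(6+1)^{6−1} = 1·16807 = 16807 (Konheim–Weiss)
Check (1,4,1,1,2,3) → sorted (1,1,1,2,3,4): b_i ≤ i ∀i, a PF.

16807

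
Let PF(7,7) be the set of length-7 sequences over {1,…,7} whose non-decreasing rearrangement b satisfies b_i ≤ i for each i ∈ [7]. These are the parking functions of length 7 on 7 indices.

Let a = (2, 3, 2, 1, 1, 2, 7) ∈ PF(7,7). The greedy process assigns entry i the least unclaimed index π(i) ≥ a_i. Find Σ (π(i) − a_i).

10

Σπ = 28 ({1..7} each once); Σa = 2+3+2+1+1+2+7 = 18; disp = 28−18 = 10.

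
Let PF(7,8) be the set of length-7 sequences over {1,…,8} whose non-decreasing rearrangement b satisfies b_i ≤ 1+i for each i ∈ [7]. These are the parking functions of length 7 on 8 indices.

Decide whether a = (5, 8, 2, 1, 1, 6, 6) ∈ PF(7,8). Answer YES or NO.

YES

Sorted: b = (1, 1, 2, 5, 6, 6, 8).
  b_1=1 ≤ 2
  b_2=1 ≤ 3
  b_3=2 ≤ 4
  b_4=5 ≤ 5
  b_5=6 ≤ 6
  b_6=6 ≤ 7
  b_7=8 ≤ 8
All bounds hold ⇒ YES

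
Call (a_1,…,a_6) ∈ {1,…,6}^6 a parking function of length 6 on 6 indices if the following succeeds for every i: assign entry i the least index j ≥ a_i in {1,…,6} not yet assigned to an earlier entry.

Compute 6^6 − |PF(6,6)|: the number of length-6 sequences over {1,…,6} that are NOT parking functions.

29849

#PF = (7−6)·7^(6−1) = 1 · 16807 = 16807
One tuple (6,6,3,6,3,6) → sorted (3,3,6,6,6,6): b_1=3>1, not a PF.
Total 46656; non-PF = 46656−16807 = 29849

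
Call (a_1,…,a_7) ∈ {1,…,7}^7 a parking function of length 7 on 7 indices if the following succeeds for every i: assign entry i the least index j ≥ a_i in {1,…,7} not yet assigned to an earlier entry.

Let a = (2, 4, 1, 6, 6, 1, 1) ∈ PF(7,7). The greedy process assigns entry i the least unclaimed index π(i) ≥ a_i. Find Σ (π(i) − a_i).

Σπ = 7·8/2 = 28 (π permutes [7]); Σa = 2+4+1+6+6+1+1 = 21; disp = 28−21 = 7.

7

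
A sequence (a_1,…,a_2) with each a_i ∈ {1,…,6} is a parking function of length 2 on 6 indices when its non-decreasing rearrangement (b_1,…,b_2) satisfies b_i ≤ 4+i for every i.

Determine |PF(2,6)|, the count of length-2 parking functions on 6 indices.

|PF(2,6)| = (6+1−2)·(6+1)^{2−1} = 5×7 = 35 [KW]
Example (4,3) → sorted (3,4): b_i ≤ 4+i ∀i, a PF.

35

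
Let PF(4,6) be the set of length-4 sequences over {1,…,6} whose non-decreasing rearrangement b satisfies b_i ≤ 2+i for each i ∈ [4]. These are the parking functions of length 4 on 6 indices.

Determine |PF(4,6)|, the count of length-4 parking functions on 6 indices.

|PF| = (7−4)·7^(4−1) = 3·343 = 1029 (Pollak)
Check (6,1,4,2) → sorted (1,2,4,6): b_i ≤ 2+i ∀i, a PF.

1029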